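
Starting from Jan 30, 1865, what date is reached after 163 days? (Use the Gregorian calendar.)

Jan has 31 days: +2 → Feb 1, 1865 (161 left).
Feb has 28 days: +28 → Mar 1, 1865 (133 left).
Mar has 31 days: +31 → Apr 1, 1865 (102 left).
Apr has 30 days: +30 → May 1, 1865 (72 left).
May has 31 days: +31 → Jun 1, 1865 (41 left).
Jun has 30 days: +30 → Jul 1, 1865 (11 left).
+11 → Jul 12, 1865.

July 12, 1865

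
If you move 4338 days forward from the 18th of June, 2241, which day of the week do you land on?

First find the weekday of Jun 18, 2241. Doomsday rule: the anchor day for the 2200s is Friday. For year 41: 41÷12 = 3 r 5, and 5÷4 = 1, so 3+5+1 = 9.
Friday + 9 ≡ Sunday — that's 2241's doomsday.
In June the doomsday date is Jun 6.
Jun 18 is 12 days after Jun 6; 12 mod 7 = 5, so Sunday + 5 = Friday.
4338 mod 7 = 5, so 4338 days after a Friday is Friday + 5 = Wednesday.

Wednesday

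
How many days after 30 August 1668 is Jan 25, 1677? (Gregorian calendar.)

Aug 30, 1668 → Aug 30, 1669: 365 days.
Aug 30, 1669 → Aug 30, 1670: 365 days.
Aug 30, 1670 → Aug 30, 1671: 365 days.
Aug 30, 1671 → Aug 30, 1672: 366 days (Feb 29, 1672 is in that span).
Aug 30, 1672 → Aug 30, 1673: 365 days.
Aug 30, 1673 → Aug 30, 1674: 365 days.
Aug 30, 1674 → Aug 30, 1675: 365 days.
Aug 30, 1675 → Aug 30, 1676: 366 days (Feb 29, 1676 is in that span).
Aug 30, 1676 → Sep 30, 1676: 31 days (August has 31).
Sep 30, 1676 → Oct 30, 1676: 30 days (September has 30).
Oct 30, 1676 → Nov 30, 1676: 31 days (October has 31).
Nov 30, 1676 → Dec 30, 1676: 30 days (November has 30).
Dec 30, 1676 → Jan 25, 1677: 26 days.
Total: 3070 days.

3070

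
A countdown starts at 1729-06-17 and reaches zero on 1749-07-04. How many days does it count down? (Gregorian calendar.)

Jun 17, 1729 → Jun 17, 1730: 365 days.
Jun 17, 1730 → Jun 17, 1731: 365 days.
Jun 17, 1731 → Jun 17, 1732: 366 days (Feb 29, 1732 is in that span).
Jun 17, 1732 → Jun 17, 1733: 365 days.
Jun 17, 1733 → Jun 17, 1734: 365 days.
Jun 17, 1734 → Jun 17, 1735: 365 days.
Jun 17, 1735 → Jun 17, 1736: 366 days (Feb 29, 1736 is in that span).
Jun 17, 1736 → Jun 17, 1737: 365 days.
Jun 17, 1737 → Jun 17, 1738: 365 days.
Jun 17, 1738 → Jun 17, 1739: 365 days.
Jun 17, 1739 → Jun 17, 1740: 366 days (Feb 29, 1740 is in that span).
Jun 17, 1740 → Jun 17, 1741: 365 days.
Jun 17, 1741 → Jun 17, 1742: 365 days.
Jun 17, 1742 → Jun 17, 1743: 365 days.
Jun 17, 1743 → Jun 17, 1744: 366 days (Feb 29, 1744 is in that span).
Jun 17, 1744 → Jun 17, 1745: 365 days.
Jun 17, 1745 → Jun 17, 1746: 365 days.
Jun 17, 1746 → Jun 17, 1747: 365 days.
Jun 17, 1747 → Jun 17, 1748: 366 days (Feb 29, 1748 is in that span).
Jun 17, 1748 → Jul 17, 1748: 30 days (June has 30).
Jul 17, 1748 → Aug 17, 1748: 31 days (July has 31).
Aug 17, 1748 → Sep 17, 1748: 31 days (August has 31).
Sep 17, 1748 → Oct 17, 1748: 30 days (September has 30).
Oct 17, 1748 → Nov 17, 1748: 31 days (October has 31).
Nov 17, 1748 → Dec 17, 1748: 30 days (November has 30).
Dec 17, 1748 → Jan 17, 1749: 31 days (December has 31).
Jan 17, 1749 → Feb 17, 1749: 31 days (January has 31).
Feb 17, 1749 → Mar 17, 1749: 28 days (February has 28).
Mar 17, 1749 → Apr 17, 1749: 31 days (March has 31).
Apr 17, 1749 → May 17, 1749: 30 days (April has 30).
May 17, 1749 → Jun 17, 1749: 31 days (May has 31).
Jun 17, 1749 → Jul 4, 1749: 17 days.
Total: 7322 days.

7322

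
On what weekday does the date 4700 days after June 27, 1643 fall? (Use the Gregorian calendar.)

First find the weekday of Jun 27, 1643. Doomsday rule: the anchor day for the 1600s is Tuesday. For year 43: 43÷12 = 3 r 7, and 7÷4 = 1, so 3+7+1 = 11.
Tuesday + 11 ≡ Saturday — that's 1643's doomsday.
In June the doomsday date is Jun 6.
Jun 27 is 21 days after Jun 6; 21 mod 7 = 0, so Saturday + 0 = Saturday.
4700 mod 7 = 3, so 4700 days after a Saturday is Saturday + 3 = Tuesday.

Tuesday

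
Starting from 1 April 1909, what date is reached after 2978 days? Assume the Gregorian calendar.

May 27, 1917

+365 (one year) → Apr 1, 1910 (2613 left).
+365 (one year) → Apr 1, 1911 (2248 left).
+366 (one year; includes Feb 29, 1912) → Apr 1, 1912 (1882 left).
+365 (one year) → Apr 1, 1913 (1517 left).
+365 (one year) → Apr 1, 1914 (1152 left).
+365 (one year) → Apr 1, 1915 (787 left).
+366 (one year; includes Feb 29, 1916) → Apr 1, 1916 (421 left).
+365 (one year) → Apr 1, 1917 (56 left).
Apr has 30 days: +30 → May 1, 1917 (26 left).
+26 → May 27, 1917.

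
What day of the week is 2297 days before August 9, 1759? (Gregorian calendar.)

Wednesday

First find the weekday of Aug 9, 1759. Doomsday rule: the anchor day for the 1700s is Sunday. For year 59: 59÷12 = 4 r 11, and 11÷4 = 2, so 4+11+2 = 17.
Sunday + 17 ≡ Wednesday — that's 1759's doomsday.
In August the doomsday date is Aug 8.
Aug 9 is 1 day after Aug 8; 1 mod 7 = 1, so Wednesday + 1 = Thursday.
2297 mod 7 = 1, so 2297 days before a Thursday is Thursday − 1 = Wednesday.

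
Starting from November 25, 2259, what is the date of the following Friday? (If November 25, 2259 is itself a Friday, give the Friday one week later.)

December 2, 2259

Nov 25, 2259 is a Friday.
From Friday to the next Friday is 7 days.
Nov 25, 2259 + 7 = Dec 2, 2259.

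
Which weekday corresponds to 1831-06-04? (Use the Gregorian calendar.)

Saturday

Doomsday rule: the anchor day for the 1800s is Friday. For year 31: 31÷12 = 2 r 7, and 7÷4 = 1, so 2+7+1 = 10.
Friday + 10 ≡ Monday — that's 1831's doomsday.
In June the doomsday date is Jun 6.
Jun 4 is 2 days before Jun 6; 2 mod 7 = 2, so Monday − 2 = Saturday.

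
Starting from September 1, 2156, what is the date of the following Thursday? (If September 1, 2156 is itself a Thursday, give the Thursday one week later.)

Sep 1, 2156 is a Wednesday.
From Wednesday to the next Thursday is 1 day.
Sep 1, 2156 + 1 = Sep 2, 2156.

September 2, 2156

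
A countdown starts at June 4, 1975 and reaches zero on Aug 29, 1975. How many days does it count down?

86

Jun 4, 1975 → Jul 4, 1975: 30 days (June has 30).
Jul 4, 1975 → Aug 4, 1975: 31 days (July has 31).
Aug 4, 1975 → Aug 29, 1975: 25 days.
Total: 86 days.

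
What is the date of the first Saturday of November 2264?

November 1, 2264 is a Tuesday.
The first Saturday is therefore November 5 (4 days later).

November 5, 2264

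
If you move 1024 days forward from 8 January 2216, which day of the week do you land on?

First find the weekday of Jan 8, 2216. Doomsday rule: the anchor day for the 2200s is Friday. For year 16: 16÷12 = 1 r 4, and 4÷4 = 1, so 1+4+1 = 6.
Friday + 6 ≡ Thursday — that's 2216's doomsday.
In January the doomsday date is Jan 4 (2216 is a leap year (divisible by 4)).
Jan 8 is 4 days after Jan 4; 4 mod 7 = 4, so Thursday + 4 = Monday.
1024 mod 7 = 2, so 1024 days after a Monday is Monday + 2 = Wednesday.

Wednesday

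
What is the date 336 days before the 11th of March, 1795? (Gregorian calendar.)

−11 → Feb 28, 1795 (end of Feb, 28 days; 325 left).
−28 → Jan 31, 1795 (end of Jan, 31 days; 297 left).
−31 → Dec 31, 1794 (end of Dec, 31 days; 266 left).
−31 → Nov 30, 1794 (end of Nov, 30 days; 235 left).
−30 → Oct 31, 1794 (end of Oct, 31 days; 205 left).
−31 → Sep 30, 1794 (end of Sep, 30 days; 174 left).
−30 → Aug 31, 1794 (end of Aug, 31 days; 144 left).
−31 → Jul 31, 1794 (end of Jul, 31 days; 113 left).
−31 → Jun 30, 1794 (end of Jun, 30 days; 82 left).
−30 → May 31, 1794 (end of May, 31 days; 52 left).
−31 → Apr 30, 1794 (end of Apr, 30 days; 21 left).
−21 → Apr 9, 1794.

April 9, 1794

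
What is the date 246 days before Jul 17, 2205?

−17 → Jun 30, 2205 (end of Jun, 30 days; 229 left).
−30 → May 31, 2205 (end of May, 31 days; 199 left).
−31 → Apr 30, 2205 (end of Apr, 30 days; 168 left).
−30 → Mar 31, 2205 (end of Mar, 31 days; 138 left).
−31 → Feb 28, 2205 (end of Feb, 28 days; 107 left).
−28 → Jan 31, 2205 (end of Jan, 31 days; 79 left).
−31 → Dec 31, 2204 (end of Dec, 31 days; 48 left).
−31 → Nov 30, 2204 (end of Nov, 30 days; 17 left).
−17 → Nov 13, 2204.

November 13, 2204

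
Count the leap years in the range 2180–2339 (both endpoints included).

38

Multiples of 4 in [2180,2339]: 40.
Of those, multiples of 100: 2 (not leap unless ÷400).
Multiples of 400: 0.
Leap years = 40 − 2 + 0 = 38.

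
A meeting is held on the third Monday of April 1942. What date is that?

April 20, 1942

April 1, 1942 is a Wednesday.
The first Monday is therefore April 6 (5 days later).
The third Monday is 6 + 2×7 = April 20.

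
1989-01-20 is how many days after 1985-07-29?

Jul 29, 1985 → Jul 29, 1986: 365 days.
Jul 29, 1986 → Jul 29, 1987: 365 days.
Jul 29, 1987 → Jul 29, 1988: 366 days (Feb 29, 1988 is in that span).
Jul 29, 1988 → Aug 29, 1988: 31 days (July has 31).
Aug 29, 1988 → Sep 29, 1988: 31 days (August has 31).
Sep 29, 1988 → Oct 29, 1988: 30 days (September has 30).
Oct 29, 1988 → Nov 29, 1988: 31 days (October has 31).
Nov 29, 1988 → Dec 29, 1988: 30 days (November has 30).
Dec 29, 1988 → Jan 20, 1989: 22 days.
Total: 1271 days.

1271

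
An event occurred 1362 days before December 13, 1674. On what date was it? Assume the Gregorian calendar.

March 22, 1671

−365 (one year) → Dec 13, 1673 (997 left).
−365 (one year) → Dec 13, 1672 (632 left).
−366 (one year; includes Feb 29, 1672) → Dec 13, 1671 (266 left).
−13 → Nov 30, 1671 (end of Nov, 30 days; 253 left).
−30 → Oct 31, 1671 (end of Oct, 31 days; 223 left).
−31 → Sep 30, 1671 (end of Sep, 30 days; 192 left).
−30 → Aug 31, 1671 (end of Aug, 31 days; 162 left).
−31 → Jul 31, 1671 (end of Jul, 31 days; 131 left).
−31 → Jun 30, 1671 (end of Jun, 30 days; 100 left).
−30 → May 31, 1671 (end of May, 31 days; 70 left).
−31 → Apr 30, 1671 (end of Apr, 30 days; 39 left).
−30 → Mar 31, 1671 (end of Mar, 31 days; 9 left).
−9 → Mar 22, 1671.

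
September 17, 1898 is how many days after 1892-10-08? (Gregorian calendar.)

Oct 8, 1892 → Oct 8, 1893: 365 days.
Oct 8, 1893 → Oct 8, 1894: 365 days.
Oct 8, 1894 → Oct 8, 1895: 365 days.
Oct 8, 1895 → Oct 8, 1896: 366 days (Feb 29, 1896 is in that span).
Oct 8, 1896 → Oct 8, 1897: 365 days.
Oct 8, 1897 → Nov 8, 1897: 31 days (October has 31).
Nov 8, 1897 → Dec 8, 1897: 30 days (November has 30).
Dec 8, 1897 → Jan 8, 1898: 31 days (December has 31).
Jan 8, 1898 → Feb 8, 1898: 31 days (January has 31).
Feb 8, 1898 → Mar 8, 1898: 28 days (February has 28).
Mar 8, 1898 → Apr 8, 1898: 31 days (March has 31).
Apr 8, 1898 → May 8, 1898: 30 days (April has 30).
May 8, 1898 → Jun 8, 1898: 31 days (May has 31).
Jun 8, 1898 → Jul 8, 1898: 30 days (June has 30).
Jul 8, 1898 → Aug 8, 1898: 31 days (July has 31).
Aug 8, 1898 → Sep 8, 1898: 31 days (August has 31).
Sep 8, 1898 → Sep 17, 1898: 9 days.
Total: 2170 days.

2170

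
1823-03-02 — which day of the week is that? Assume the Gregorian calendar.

Sunday

Doomsday rule: the anchor day for the 1800s is Friday. For year 23: 23÷12 = 1 r 11, and 11÷4 = 2, so 1+11+2 = 14.
Friday + 14 ≡ Friday — that's 1823's doomsday.
In March the doomsday date is Mar 14.
Mar 2 is 12 days before Mar 14; 12 mod 7 = 5, so Friday − 5 = Sunday.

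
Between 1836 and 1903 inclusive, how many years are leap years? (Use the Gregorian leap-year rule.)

16

Multiples of 4 in [1836,1903]: 17.
Of those, multiples of 100: 1 (not leap unless ÷400).
Multiples of 400: 0.
Leap years = 17 − 1 + 0 = 16.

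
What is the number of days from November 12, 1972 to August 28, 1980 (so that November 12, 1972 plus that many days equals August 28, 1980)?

Nov 12, 1972 → Nov 12, 1973: 365 days.
Nov 12, 1973 → Nov 12, 1974: 365 days.
Nov 12, 1974 → Nov 12, 1975: 365 days.
Nov 12, 1975 → Nov 12, 1976: 366 days (Feb 29, 1976 is in that span).
Nov 12, 1976 → Nov 12, 1977: 365 days.
Nov 12, 1977 → Nov 12, 1978: 365 days.
Nov 12, 1978 → Nov 12, 1979: 365 days.
Nov 12, 1979 → Dec 12, 1979: 30 days (November has 30).
Dec 12, 1979 → Jan 12, 1980: 31 days (December has 31).
Jan 12, 1980 → Feb 12, 1980: 31 days (January has 31).
Feb 12, 1980 → Mar 12, 1980: 29 days (February has 29).
Mar 12, 1980 → Apr 12, 1980: 31 days (March has 31).
Apr 12, 1980 → May 12, 1980: 30 days (April has 30).
May 12, 1980 → Jun 12, 1980: 31 days (May has 31).
Jun 12, 1980 → Jul 12, 1980: 30 days (June has 30).
Jul 12, 1980 → Aug 12, 1980: 31 days (July has 31).
Aug 12, 1980 → Aug 28, 1980: 16 days.
Total: 2846 days.

2846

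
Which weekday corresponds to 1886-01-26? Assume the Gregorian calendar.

January 1, 1886 is a Friday.
Jan 1, 1886 → Jan 26, 1886: 25 days.
Total: 25 days.
25 mod 7 = 4, so Friday + 4 = Tuesday.

Tuesday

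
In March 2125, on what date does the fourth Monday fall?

March 26, 2125

March 1, 2125 is a Thursday.
The first Monday is therefore March 5 (4 days later).
The fourth Monday is 5 + 3×7 = March 26.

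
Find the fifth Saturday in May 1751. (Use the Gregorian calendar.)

May 29, 1751

May 1, 1751 is a Saturday.
The first Saturday is therefore May 1 (same day).
The fifth Saturday is 1 + 4×7 = May 29.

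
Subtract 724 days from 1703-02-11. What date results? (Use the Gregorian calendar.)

−365 (one year) → Feb 11, 1702 (359 left).
−11 → Jan 31, 1702 (end of Jan, 31 days; 348 left).
−31 → Dec 31, 1701 (end of Dec, 31 days; 317 left).
−31 → Nov 30, 1701 (end of Nov, 30 days; 286 left).
−30 → Oct 31, 1701 (end of Oct, 31 days; 256 left).
−31 → Sep 30, 1701 (end of Sep, 30 days; 225 left).
−30 → Aug 31, 1701 (end of Aug, 31 days; 195 left).
−31 → Jul 31, 1701 (end of Jul, 31 days; 164 left).
−31 → Jun 30, 1701 (end of Jun, 30 days; 133 left).
−30 → May 31, 1701 (end of May, 31 days; 103 left).
−31 → Apr 30, 1701 (end of Apr, 30 days; 72 left).
−30 → Mar 31, 1701 (end of Mar, 31 days; 42 left).
−31 → Feb 28, 1701 (end of Feb, 28 days; 11 left).
−11 → Feb 17, 1701.

February 17, 1701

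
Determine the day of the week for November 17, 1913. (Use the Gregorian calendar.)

Doomsday rule: the anchor day for the 1900s is Wednesday. For year 13: 13÷12 = 1 r 1, and 1÷4 = 0, so 1+1+0 = 2.
Wednesday + 2 ≡ Friday — that's 1913's doomsday.
In November the doomsday date is Nov 7.
Nov 17 is 10 days after Nov 7; 10 mod 7 = 3, so Friday + 3 = Monday.

Monday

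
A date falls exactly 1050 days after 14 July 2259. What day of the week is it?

Thursday

Jul 14, 2259 is a Thursday.
1050 mod 7 = 0, so 1050 days after a Thursday is Thursday + 0 = Thursday.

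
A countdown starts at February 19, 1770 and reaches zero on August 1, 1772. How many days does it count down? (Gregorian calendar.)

894

Feb 19, 1770 → Feb 19, 1771: 365 days.
Feb 19, 1771 → Feb 19, 1772: 365 days.
Feb 19, 1772 → Mar 19, 1772: 29 days (February has 29).
Mar 19, 1772 → Apr 19, 1772: 31 days (March has 31).
Apr 19, 1772 → May 19, 1772: 30 days (April has 30).
May 19, 1772 → Jun 19, 1772: 31 days (May has 31).
Jun 19, 1772 → Jul 19, 1772: 30 days (June has 30).
Jul 19, 1772 → Aug 1, 1772: 13 days.
Total: 894 days.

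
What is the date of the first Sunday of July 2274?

July 5, 2274

July 1, 2274 is a Wednesday.
The first Sunday is therefore July 5 (4 days later).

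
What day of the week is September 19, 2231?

Doomsday rule: the anchor day for the 2200s is Friday. For year 31: 31÷12 = 2 r 7, and 7÷4 = 1, so 2+7+1 = 10.
Friday + 10 ≡ Monday — that's 2231's doomsday.
In September the doomsday date is Sep 5.
Sep 19 is 14 days after Sep 5; 14 mod 7 = 0, so Monday + 0 = Monday.

Monday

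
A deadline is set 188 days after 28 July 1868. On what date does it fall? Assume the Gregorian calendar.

Jul has 31 days: +4 → Aug 1, 1868 (184 left).
Aug has 31 days: +31 → Sep 1, 1868 (153 left).
Sep has 30 days: +30 → Oct 1, 1868 (123 left).
Oct has 31 days: +31 → Nov 1, 1868 (92 left).
Nov has 30 days: +30 → Dec 1, 1868 (62 left).
Dec has 31 days: +31 → Jan 1, 1869 (31 left).
Jan has 31 days: +31 → Feb 1, 1869 (0 left).

February 1, 1869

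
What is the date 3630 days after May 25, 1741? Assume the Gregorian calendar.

+365 (one year) → May 25, 1742 (3265 left).
+365 (one year) → May 25, 1743 (2900 left).
+366 (one year; includes Feb 29, 1744) → May 25, 1744 (2534 left).
+365 (one year) → May 25, 1745 (2169 left).
+365 (one year) → May 25, 1746 (1804 left).
+365 (one year) → May 25, 1747 (1439 left).
+366 (one year; includes Feb 29, 1748) → May 25, 1748 (1073 left).
+365 (one year) → May 25, 1749 (708 left).
+365 (one year) → May 25, 1750 (343 left).
May has 31 days: +7 → Jun 1, 1750 (336 left).
Jun has 30 days: +30 → Jul 1, 1750 (306 left).
Jul has 31 days: +31 → Aug 1, 1750 (275 left).
Aug has 31 days: +31 → Sep 1, 1750 (244 left).
Sep has 30 days: +30 → Oct 1, 1750 (214 left).
Oct has 31 days: +31 → Nov 1, 1750 (183 left).
Nov has 30 days: +30 → Dec 1, 1750 (153 left).
Dec has 31 days: +31 → Jan 1, 1751 (122 left).
Jan has 31 days: +31 → Feb 1, 1751 (91 left).
Feb has 28 days: +28 → Mar 1, 1751 (63 left).
Mar has 31 days: +31 → Apr 1, 1751 (32 left).
Apr has 30 days: +30 → May 1, 1751 (2 left).
+2 → May 3, 1751.

May 3, 1751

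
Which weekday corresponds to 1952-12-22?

Monday

January 1, 1952 is a Tuesday.
Jan 1, 1952 → Feb 1, 1952: 31 days (January has 31).
Feb 1, 1952 → Mar 1, 1952: 29 days (February has 29).
Mar 1, 1952 → Apr 1, 1952: 31 days (March has 31).
Apr 1, 1952 → May 1, 1952: 30 days (April has 30).
May 1, 1952 → Jun 1, 1952: 31 days (May has 31).
Jun 1, 1952 → Jul 1, 1952: 30 days (June has 30).
Jul 1, 1952 → Aug 1, 1952: 31 days (July has 31).
Aug 1, 1952 → Sep 1, 1952: 31 days (August has 31).
Sep 1, 1952 → Oct 1, 1952: 30 days (September has 30).
Oct 1, 1952 → Nov 1, 1952: 31 days (October has 31).
Nov 1, 1952 → Dec 1, 1952: 30 days (November has 30).
Dec 1, 1952 → Dec 22, 1952: 21 days.
Total: 356 days.
356 mod 7 = 6, so Tuesday + 6 = Monday.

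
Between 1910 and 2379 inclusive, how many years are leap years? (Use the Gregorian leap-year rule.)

Multiples of 4 in [1910,2379]: 117.
Of those, multiples of 100: 4 (not leap unless ÷400).
Multiples of 400: 1.
Leap years = 117 − 4 + 1 = 114.

114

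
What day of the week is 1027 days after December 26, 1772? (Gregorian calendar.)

First find the weekday of Dec 26, 1772. Doomsday rule: the anchor day for the 1700s is Sunday. For year 72: 72÷12 = 6 r 0, and 0÷4 = 0, so 6+0+0 = 6.
Sunday + 6 ≡ Saturday — that's 1772's doomsday.
In December the doomsday date is Dec 12.
Dec 26 is 14 days after Dec 12; 14 mod 7 = 0, so Saturday + 0 = Saturday.
1027 mod 7 = 5, so 1027 days after a Saturday is Saturday + 5 = Thursday.

Thursday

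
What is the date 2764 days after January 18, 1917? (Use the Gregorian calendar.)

+365 (one year) → Jan 18, 1918 (2399 left).
+365 (one year) → Jan 18, 1919 (2034 left).
+365 (one year) → Jan 18, 1920 (1669 left).
+366 (one year; includes Feb 29, 1920) → Jan 18, 1921 (1303 left).
+365 (one year) → Jan 18, 1922 (938 left).
+365 (one year) → Jan 18, 1923 (573 left).
+365 (one year) → Jan 18, 1924 (208 left).
Jan has 31 days: +14 → Feb 1, 1924 (194 left).
Feb has 29 days: +29 → Mar 1, 1924 (165 left).
Mar has 31 days: +31 → Apr 1, 1924 (134 left).
Apr has 30 days: +30 → May 1, 1924 (104 left).
May has 31 days: +31 → Jun 1, 1924 (73 left).
Jun has 30 days: +30 → Jul 1, 1924 (43 left).
Jul has 31 days: +31 → Aug 1, 1924 (12 left).
+12 → Aug 13, 1924.

August 13, 1924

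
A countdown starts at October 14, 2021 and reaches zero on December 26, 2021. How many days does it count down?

73

Oct 14, 2021 → Nov 14, 2021: 31 days (October has 31).
Nov 14, 2021 → Dec 14, 2021: 30 days (November has 30).
Dec 14, 2021 → Dec 26, 2021: 12 days.
Total: 73 days.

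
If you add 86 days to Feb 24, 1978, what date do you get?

May 21, 1978

Feb has 28 days: +5 → Mar 1, 1978 (81 left).
Mar has 31 days: +31 → Apr 1, 1978 (50 left).
Apr has 30 days: +30 → May 1, 1978 (20 left).
+20 → May 21, 1978.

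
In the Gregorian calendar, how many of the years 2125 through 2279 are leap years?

37

Multiples of 4 in [2125,2279]: 38.
Of those, multiples of 100: 1 (not leap unless ÷400).
Multiples of 400: 0.
Leap years = 38 − 1 + 0 = 37.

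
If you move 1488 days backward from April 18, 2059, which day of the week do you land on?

Monday

First find the weekday of Apr 18, 2059. Doomsday rule: the anchor day for the 2000s is Tuesday. For year 59: 59÷12 = 4 r 11, and 11÷4 = 2, so 4+11+2 = 17.
Tuesday + 17 ≡ Friday — that's 2059's doomsday.
In April the doomsday date is Apr 4.
Apr 18 is 14 days after Apr 4; 14 mod 7 = 0, so Friday + 0 = Friday.
1488 mod 7 = 4, so 1488 days before a Friday is Friday − 4 = Monday.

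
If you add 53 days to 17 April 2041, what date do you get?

June 9, 2041

Apr has 30 days: +14 → May 1, 2041 (39 left).
May has 31 days: +31 → Jun 1, 2041 (8 left).
+8 → Jun 9, 2041.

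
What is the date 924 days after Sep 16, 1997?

+365 (one year) → Sep 16, 1998 (559 left).
+365 (one year) → Sep 16, 1999 (194 left).
Sep has 30 days: +15 → Oct 1, 1999 (179 left).
Oct has 31 days: +31 → Nov 1, 1999 (148 left).
Nov has 30 days: +30 → Dec 1, 1999 (118 left).
Dec has 31 days: +31 → Jan 1, 2000 (87 left).
Jan has 31 days: +31 → Feb 1, 2000 (56 left).
Feb has 29 days: +29 → Mar 1, 2000 (27 left).
+27 → Mar 28, 2000.

March 28, 2000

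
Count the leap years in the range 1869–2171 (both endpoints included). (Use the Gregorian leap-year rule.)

Multiples of 4 in [1869,2171]: 75.
Of those, multiples of 100: 3 (not leap unless ÷400).
Multiples of 400: 1.
Leap years = 75 − 3 + 1 = 73.

73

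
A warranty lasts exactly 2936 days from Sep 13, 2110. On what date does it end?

September 27, 2118

+365 (one year) → Sep 13, 2111 (2571 left).
+366 (one year; includes Feb 29, 2112) → Sep 13, 2112 (2205 left).
+365 (one year) → Sep 13, 2113 (1840 left).
+365 (one year) → Sep 13, 2114 (1475 left).
+365 (one year) → Sep 13, 2115 (1110 left).
+366 (one year; includes Feb 29, 2116) → Sep 13, 2116 (744 left).
+365 (one year) → Sep 13, 2117 (379 left).
Sep has 30 days: +18 → Oct 1, 2117 (361 left).
Oct has 31 days: +31 → Nov 1, 2117 (330 left).
Nov has 30 days: +30 → Dec 1, 2117 (300 left).
Dec has 31 days: +31 → Jan 1, 2118 (269 left).
Jan has 31 days: +31 → Feb 1, 2118 (238 left).
Feb has 28 days: +28 → Mar 1, 2118 (210 left).
Mar has 31 days: +31 → Apr 1, 2118 (179 left).
Apr has 30 days: +30 → May 1, 2118 (149 left).
May has 31 days: +31 → Jun 1, 2118 (118 left).
Jun has 30 days: +30 → Jul 1, 2118 (88 left).
Jul has 31 days: +31 → Aug 1, 2118 (57 left).
Aug has 31 days: +31 → Sep 1, 2118 (26 left).
+26 → Sep 27, 2118.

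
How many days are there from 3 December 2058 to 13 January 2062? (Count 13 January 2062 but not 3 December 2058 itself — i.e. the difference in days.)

Dec 3, 2058 → Dec 3, 2059: 365 days.
Dec 3, 2059 → Dec 3, 2060: 366 days (Feb 29, 2060 is in that span).
Dec 3, 2060 → Dec 3, 2061: 365 days.
Dec 3, 2061 → Jan 3, 2062: 31 days (December has 31).
Jan 3, 2062 → Jan 13, 2062: 10 days.
Total: 1137 days.

1137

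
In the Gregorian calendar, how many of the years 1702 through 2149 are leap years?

109

Multiples of 4 in [1702,2149]: 112.
Of those, multiples of 100: 4 (not leap unless ÷400).
Multiples of 400: 1.
Leap years = 112 − 4 + 1 = 109.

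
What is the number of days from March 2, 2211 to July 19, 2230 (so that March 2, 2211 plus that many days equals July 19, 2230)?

Mar 2, 2211 → Mar 2, 2212: 366 days (Feb 29, 2212 is in that span).
Mar 2, 2212 → Mar 2, 2213: 365 days.
Mar 2, 2213 → Mar 2, 2214: 365 days.
Mar 2, 2214 → Mar 2, 2215: 365 days.
Mar 2, 2215 → Mar 2, 2216: 366 days (Feb 29, 2216 is in that span).
Mar 2, 2216 → Mar 2, 2217: 365 days.
Mar 2, 2217 → Mar 2, 2218: 365 days.
Mar 2, 2218 → Mar 2, 2219: 365 days.
Mar 2, 2219 → Mar 2, 2220: 366 days (Feb 29, 2220 is in that span).
Mar 2, 2220 → Mar 2, 2221: 365 days.
Mar 2, 2221 → Mar 2, 2222: 365 days.
Mar 2, 2222 → Mar 2, 2223: 365 days.
Mar 2, 2223 → Mar 2, 2224: 366 days (Feb 29, 2224 is in that span).
Mar 2, 2224 → Mar 2, 2225: 365 days.
Mar 2, 2225 → Mar 2, 2226: 365 days.
Mar 2, 2226 → Mar 2, 2227: 365 days.
Mar 2, 2227 → Mar 2, 2228: 366 days (Feb 29, 2228 is in that span).
Mar 2, 2228 → Mar 2, 2229: 365 days.
Mar 2, 2229 → Mar 2, 2230: 365 days.
Mar 2, 2230 → Apr 2, 2230: 31 days (March has 31).
Apr 2, 2230 → May 2, 2230: 30 days (April has 30).
May 2, 2230 → Jun 2, 2230: 31 days (May has 31).
Jun 2, 2230 → Jul 2, 2230: 30 days (June has 30).
Jul 2, 2230 → Jul 19, 2230: 17 days.
Total: 7079 days.

7079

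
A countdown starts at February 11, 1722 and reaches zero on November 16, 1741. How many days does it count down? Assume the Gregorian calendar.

Feb 11, 1722 → Feb 11, 1723: 365 days.
Feb 11, 1723 → Feb 11, 1724: 365 days.
Feb 11, 1724 → Feb 11, 1725: 366 days (Feb 29, 1724 is in that span).
Feb 11, 1725 → Feb 11, 1726: 365 days.
Feb 11, 1726 → Feb 11, 1727: 365 days.
Feb 11, 1727 → Feb 11, 1728: 365 days.
Feb 11, 1728 → Feb 11, 1729: 366 days (Feb 29, 1728 is in that span).
Feb 11, 1729 → Feb 11, 1730: 365 days.
Feb 11, 1730 → Feb 11, 1731: 365 days.
Feb 11, 1731 → Feb 11, 1732: 365 days.
Feb 11, 1732 → Feb 11, 1733: 366 days (Feb 29, 1732 is in that span).
Feb 11, 1733 → Feb 11, 1734: 365 days.
Feb 11, 1734 → Feb 11, 1735: 365 days.
Feb 11, 1735 → Feb 11, 1736: 365 days.
Feb 11, 1736 → Feb 11, 1737: 366 days (Feb 29, 1736 is in that span).
Feb 11, 1737 → Feb 11, 1738: 365 days.
Feb 11, 1738 → Feb 11, 1739: 365 days.
Feb 11, 1739 → Feb 11, 1740: 365 days.
Feb 11, 1740 → Feb 11, 1741: 366 days (Feb 29, 1740 is in that span).
Feb 11, 1741 → Mar 11, 1741: 28 days (February has 28).
Mar 11, 1741 → Apr 11, 1741: 31 days (March has 31).
Apr 11, 1741 → May 11, 1741: 30 days (April has 30).
May 11, 1741 → Jun 11, 1741: 31 days (May has 31).
Jun 11, 1741 → Jul 11, 1741: 30 days (June has 30).
Jul 11, 1741 → Aug 11, 1741: 31 days (July has 31).
Aug 11, 1741 → Sep 11, 1741: 31 days (August has 31).
Sep 11, 1741 → Oct 11, 1741: 30 days (September has 30).
Oct 11, 1741 → Nov 11, 1741: 31 days (October has 31).
Nov 11, 1741 → Nov 16, 1741: 5 days.
Total: 7218 days.

7218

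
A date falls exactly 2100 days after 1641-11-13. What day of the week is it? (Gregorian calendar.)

Wednesday

First find the weekday of Nov 13, 1641. Doomsday rule: the anchor day for the 1600s is Tuesday. For year 41: 41÷12 = 3 r 5, and 5÷4 = 1, so 3+5+1 = 9.
Tuesday + 9 ≡ Thursday — that's 1641's doomsday.
In November the doomsday date is Nov 7.
Nov 13 is 6 days after Nov 7; 6 mod 7 = 6, so Thursday + 6 = Wednesday.
2100 mod 7 = 0, so 2100 days after a Wednesday is Wednesday + 0 = Wednesday.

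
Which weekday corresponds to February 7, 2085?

January 1, 2085 is a Monday.
Jan 1, 2085 → Feb 1, 2085: 31 days (January has 31).
Feb 1, 2085 → Feb 7, 2085: 6 days.
Total: 37 days.
37 mod 7 = 2, so Monday + 2 = Wednesday.

Wednesday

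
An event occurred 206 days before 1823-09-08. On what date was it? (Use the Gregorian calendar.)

−8 → Aug 31, 1823 (end of Aug, 31 days; 198 left).
−31 → Jul 31, 1823 (end of Jul, 31 days; 167 left).
−31 → Jun 30, 1823 (end of Jun, 30 days; 136 left).
−30 → May 31, 1823 (end of May, 31 days; 106 left).
−31 → Apr 30, 1823 (end of Apr, 30 days; 75 left).
−30 → Mar 31, 1823 (end of Mar, 31 days; 45 left).
−31 → Feb 28, 1823 (end of Feb, 28 days; 14 left).
−14 → Feb 14, 1823.

February 14, 1823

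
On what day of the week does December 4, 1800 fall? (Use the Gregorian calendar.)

Doomsday rule: the anchor day for the 1800s is Friday. For year 00: 0÷12 = 0 r 0, and 0÷4 = 0, so 0+0+0 = 0.
Friday + 0 ≡ Friday — that's 1800's doomsday.
In December the doomsday date is Dec 12.
Dec 4 is 8 days before Dec 12; 8 mod 7 = 1, so Friday − 1 = Thursday.

Thursday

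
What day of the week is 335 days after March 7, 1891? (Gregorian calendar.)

Mar 7, 1891 is a Saturday.
335 mod 7 = 6, so 335 days after a Saturday is Saturday + 6 = Friday.

Friday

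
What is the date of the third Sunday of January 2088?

January 18, 2088

January 1, 2088 is a Thursday.
The first Sunday is therefore January 4 (3 days later).
The third Sunday is 4 + 2×7 = January 18.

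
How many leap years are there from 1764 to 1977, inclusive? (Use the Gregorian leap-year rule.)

Multiples of 4 in [1764,1977]: 54.
Of those, multiples of 100: 2 (not leap unless ÷400).
Multiples of 400: 0.
Leap years = 54 − 2 + 0 = 52.

52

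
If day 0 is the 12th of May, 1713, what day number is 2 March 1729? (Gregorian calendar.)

May 12, 1713 → May 12, 1714: 365 days.
May 12, 1714 → May 12, 1715: 365 days.
May 12, 1715 → May 12, 1716: 366 days (Feb 29, 1716 is in that span).
May 12, 1716 → May 12, 1717: 365 days.
May 12, 1717 → May 12, 1718: 365 days.
May 12, 1718 → May 12, 1719: 365 days.
May 12, 1719 → May 12, 1720: 366 days (Feb 29, 1720 is in that span).
May 12, 1720 → May 12, 1721: 365 days.
May 12, 1721 → May 12, 1722: 365 days.
May 12, 1722 → May 12, 1723: 365 days.
May 12, 1723 → May 12, 1724: 366 days (Feb 29, 1724 is in that span).
May 12, 1724 → May 12, 1725: 365 days.
May 12, 1725 → May 12, 1726: 365 days.
May 12, 1726 → May 12, 1727: 365 days.
May 12, 1727 → May 12, 1728: 366 days (Feb 29, 1728 is in that span).
May 12, 1728 → Jun 12, 1728: 31 days (May has 31).
Jun 12, 1728 → Jul 12, 1728: 30 days (June has 30).
Jul 12, 1728 → Aug 12, 1728: 31 days (July has 31).
Aug 12, 1728 → Sep 12, 1728: 31 days (August has 31).
Sep 12, 1728 → Oct 12, 1728: 30 days (September has 30).
Oct 12, 1728 → Nov 12, 1728: 31 days (October has 31).
Nov 12, 1728 → Dec 12, 1728: 30 days (November has 30).
Dec 12, 1728 → Jan 12, 1729: 31 days (December has 31).
Jan 12, 1729 → Feb 12, 1729: 31 days (January has 31).
Feb 12, 1729 → Mar 2, 1729: 18 days.
Total: 5773 days.

5773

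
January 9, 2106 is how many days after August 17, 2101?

1606

Aug 17, 2101 → Aug 17, 2102: 365 days.
Aug 17, 2102 → Aug 17, 2103: 365 days.
Aug 17, 2103 → Aug 17, 2104: 366 days (Feb 29, 2104 is in that span).
Aug 17, 2104 → Aug 17, 2105: 365 days.
Aug 17, 2105 → Sep 17, 2105: 31 days (August has 31).
Sep 17, 2105 → Oct 17, 2105: 30 days (September has 30).
Oct 17, 2105 → Nov 17, 2105: 31 days (October has 31).
Nov 17, 2105 → Dec 17, 2105: 30 days (November has 30).
Dec 17, 2105 → Jan 9, 2106: 23 days.
Total: 1606 days.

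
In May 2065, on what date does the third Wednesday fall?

May 20, 2065

May 1, 2065 is a Friday.
The first Wednesday is therefore May 6 (5 days later).
The third Wednesday is 6 + 2×7 = May 20.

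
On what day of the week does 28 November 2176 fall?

Doomsday rule: the anchor day for the 2100s is Sunday. For year 76: 76÷12 = 6 r 4, and 4÷4 = 1, so 6+4+1 = 11.
Sunday + 11 ≡ Thursday — that's 2176's doomsday.
In November the doomsday date is Nov 7.
Nov 28 is 21 days after Nov 7; 21 mod 7 = 0, so Thursday + 0 = Thursday.

Thursday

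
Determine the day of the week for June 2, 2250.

Doomsday rule: the anchor day for the 2200s is Friday. For year 50: 50÷12 = 4 r 2, and 2÷4 = 0, so 4+2+0 = 6.
Friday + 6 ≡ Thursday — that's 2250's doomsday.
In June the doomsday date is Jun 6.
Jun 2 is 4 days before Jun 6; 4 mod 7 = 4, so Thursday − 4 = Sunday.

Sunday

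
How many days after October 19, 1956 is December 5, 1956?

Oct 19, 1956 → Nov 19, 1956: 31 days (October has 31).
Nov 19, 1956 → Dec 5, 1956: 16 days.
Total: 47 days.

47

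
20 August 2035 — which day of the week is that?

Monday

January 1, 2035 is a Monday.
Jan 1, 2035 → Feb 1, 2035: 31 days (January has 31).
Feb 1, 2035 → Mar 1, 2035: 28 days (February has 28).
Mar 1, 2035 → Apr 1, 2035: 31 days (March has 31).
Apr 1, 2035 → May 1, 2035: 30 days (April has 30).
May 1, 2035 → Jun 1, 2035: 31 days (May has 31).
Jun 1, 2035 → Jul 1, 2035: 30 days (June has 30).
Jul 1, 2035 → Aug 1, 2035: 31 days (July has 31).
Aug 1, 2035 → Aug 20, 2035: 19 days.
Total: 231 days.
231 mod 7 = 0, so Monday + 0 = Monday.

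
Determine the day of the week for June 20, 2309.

Doomsday rule: the anchor day for the 2300s is Wednesday. For year 09: 9÷12 = 0 r 9, and 9÷4 = 2, so 0+9+2 = 11.
Wednesday + 11 ≡ Sunday — that's 2309's doomsday.
In June the doomsday date is Jun 6.
Jun 20 is 14 days after Jun 6; 14 mod 7 = 0, so Sunday + 0 = Sunday.

Sunday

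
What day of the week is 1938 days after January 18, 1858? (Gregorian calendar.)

Jan 18, 1858 is a Monday.
1938 mod 7 = 6, so 1938 days after a Monday is Monday + 6 = Sunday.

Sunday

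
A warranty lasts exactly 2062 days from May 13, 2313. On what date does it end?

+365 (one year) → May 13, 2314 (1697 left).
+365 (one year) → May 13, 2315 (1332 left).
+366 (one year; includes Feb 29, 2316) → May 13, 2316 (966 left).
+365 (one year) → May 13, 2317 (601 left).
+365 (one year) → May 13, 2318 (236 left).
May has 31 days: +19 → Jun 1, 2318 (217 left).
Jun has 30 days: +30 → Jul 1, 2318 (187 left).
Jul has 31 days: +31 → Aug 1, 2318 (156 left).
Aug has 31 days: +31 → Sep 1, 2318 (125 left).
Sep has 30 days: +30 → Oct 1, 2318 (95 left).
Oct has 31 days: +31 → Nov 1, 2318 (64 left).
Nov has 30 days: +30 → Dec 1, 2318 (34 left).
Dec has 31 days: +31 → Jan 1, 2319 (3 left).
+3 → Jan 4, 2319.

January 4, 2319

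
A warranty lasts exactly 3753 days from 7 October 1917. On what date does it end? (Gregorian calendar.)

January 16, 1928

+365 (one year) → Oct 7, 1918 (3388 left).
+365 (one year) → Oct 7, 1919 (3023 left).
+366 (one year; includes Feb 29, 1920) → Oct 7, 1920 (2657 left).
+365 (one year) → Oct 7, 1921 (2292 left).
+365 (one year) → Oct 7, 1922 (1927 left).
+365 (one year) → Oct 7, 1923 (1562 left).
+366 (one year; includes Feb 29, 1924) → Oct 7, 1924 (1196 left).
+365 (one year) → Oct 7, 1925 (831 left).
+365 (one year) → Oct 7, 1926 (466 left).
+365 (one year) → Oct 7, 1927 (101 left).
Oct has 31 days: +25 → Nov 1, 1927 (76 left).
Nov has 30 days: +30 → Dec 1, 1927 (46 left).
Dec has 31 days: +31 → Jan 1, 1928 (15 left).
+15 → Jan 16, 1928.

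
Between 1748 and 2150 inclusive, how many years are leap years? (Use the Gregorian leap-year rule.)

Multiples of 4 in [1748,2150]: 101.
Of those, multiples of 100: 4 (not leap unless ÷400).
Multiples of 400: 1.
Leap years = 101 − 4 + 1 = 98.

98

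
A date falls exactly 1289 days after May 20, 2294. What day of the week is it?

Monday

First find the weekday of May 20, 2294. Doomsday rule: the anchor day for the 2200s is Friday. For year 94: 94÷12 = 7 r 10, and 10÷4 = 2, so 7+10+2 = 19.
Friday + 19 ≡ Wednesday — that's 2294's doomsday.
In May the doomsday date is May 9.
May 20 is 11 days after May 9; 11 mod 7 = 4, so Wednesday + 4 = Sunday.
1289 mod 7 = 1, so 1289 days after a Sunday is Sunday + 1 = Monday.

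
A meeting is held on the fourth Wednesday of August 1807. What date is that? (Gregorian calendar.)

August 1, 1807 is a Saturday.
The first Wednesday is therefore August 5 (4 days later).
The fourth Wednesday is 5 + 3×7 = August 26.

August 26, 1807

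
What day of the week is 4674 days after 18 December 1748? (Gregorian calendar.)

First find the weekday of Dec 18, 1748. Doomsday rule: the anchor day for the 1700s is Sunday. For year 48: 48÷12 = 4 r 0, and 0÷4 = 0, so 4+0+0 = 4.
Sunday + 4 ≡ Thursday — that's 1748's doomsday.
In December the doomsday date is Dec 12.
Dec 18 is 6 days after Dec 12; 6 mod 7 = 6, so Thursday + 6 = Wednesday.
4674 mod 7 = 5, so 4674 days after a Wednesday is Wednesday + 5 = Monday.

Monday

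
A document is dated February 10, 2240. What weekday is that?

Doomsday rule: the anchor day for the 2200s is Friday. For year 40: 40÷12 = 3 r 4, and 4÷4 = 1, so 3+4+1 = 8.
Friday + 8 ≡ Saturday — that's 2240's doomsday.
In February the doomsday date is Feb 29 (2240 is a leap year (divisible by 4)).
Feb 10 is 19 days before Feb 29; 19 mod 7 = 5, so Saturday − 5 = Monday.

Monday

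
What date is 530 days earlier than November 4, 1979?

May 23, 1978

−365 (one year) → Nov 4, 1978 (165 left).
−4 → Oct 31, 1978 (end of Oct, 31 days; 161 left).
−31 → Sep 30, 1978 (end of Sep, 30 days; 130 left).
−30 → Aug 31, 1978 (end of Aug, 31 days; 100 left).
−31 → Jul 31, 1978 (end of Jul, 31 days; 69 left).
−31 → Jun 30, 1978 (end of Jun, 30 days; 38 left).
−30 → May 31, 1978 (end of May, 31 days; 8 left).
−8 → May 23, 1978.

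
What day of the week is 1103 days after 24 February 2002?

First find the weekday of Feb 24, 2002. Doomsday rule: the anchor day for the 2000s is Tuesday. For year 02: 2÷12 = 0 r 2, and 2÷4 = 0, so 0+2+0 = 2.
Tuesday + 2 ≡ Thursday — that's 2002's doomsday.
In February the doomsday date is Feb 28 (2002 is not a leap year).
Feb 24 is 4 days before Feb 28; 4 mod 7 = 4, so Thursday − 4 = Sunday.
1103 mod 7 = 4, so 1103 days after a Sunday is Sunday + 4 = Thursday.

Thursday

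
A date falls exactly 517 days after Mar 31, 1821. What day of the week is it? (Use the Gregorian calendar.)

Mar 31, 1821 is a Saturday.
517 mod 7 = 6, so 517 days after a Saturday is Saturday + 6 = Friday.

Friday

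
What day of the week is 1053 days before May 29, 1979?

First find the weekday of May 29, 1979. Doomsday rule: the anchor day for the 1900s is Wednesday. For year 79: 79÷12 = 6 r 7, and 7÷4 = 1, so 6+7+1 = 14.
Wednesday + 14 ≡ Wednesday — that's 1979's doomsday.
In May the doomsday date is May 9.
May 29 is 20 days after May 9; 20 mod 7 = 6, so Wednesday + 6 = Tuesday.
1053 mod 7 = 3, so 1053 days before a Tuesday is Tuesday − 3 = Saturday.

Saturday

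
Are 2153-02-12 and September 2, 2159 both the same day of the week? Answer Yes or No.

No

From Feb 12, 2153 to Sep 2, 2159 is 2393 days.
2393 mod 7 = 6, so they are different weekdays.
(Feb 12, 2153 is a Monday; Sep 2, 2159 is a Sunday.)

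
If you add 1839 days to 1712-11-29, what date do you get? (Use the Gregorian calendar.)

December 12, 1717

+365 (one year) → Nov 29, 1713 (1474 left).
+365 (one year) → Nov 29, 1714 (1109 left).
+365 (one year) → Nov 29, 1715 (744 left).
+366 (one year; includes Feb 29, 1716) → Nov 29, 1716 (378 left).
Nov has 30 days: +2 → Dec 1, 1716 (376 left).
Dec has 31 days: +31 → Jan 1, 1717 (345 left).
Jan has 31 days: +31 → Feb 1, 1717 (314 left).
Feb has 28 days: +28 → Mar 1, 1717 (286 left).
Mar has 31 days: +31 → Apr 1, 1717 (255 left).
Apr has 30 days: +30 → May 1, 1717 (225 left).
May has 31 days: +31 → Jun 1, 1717 (194 left).
Jun has 30 days: +30 → Jul 1, 1717 (164 left).
Jul has 31 days: +31 → Aug 1, 1717 (133 left).
Aug has 31 days: +31 → Sep 1, 1717 (102 left).
Sep has 30 days: +30 → Oct 1, 1717 (72 left).
Oct has 31 days: +31 → Nov 1, 1717 (41 left).
Nov has 30 days: +30 → Dec 1, 1717 (11 left).
+11 → Dec 12, 1717.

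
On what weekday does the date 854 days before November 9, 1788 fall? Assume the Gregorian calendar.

Nov 9, 1788 is a Sunday.
854 mod 7 = 0, so 854 days before a Sunday is Sunday − 0 = Sunday.

Sunday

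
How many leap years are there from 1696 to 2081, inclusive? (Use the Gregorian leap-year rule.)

Multiples of 4 in [1696,2081]: 97.
Of those, multiples of 100: 4 (not leap unless ÷400).
Multiples of 400: 1.
Leap years = 97 − 4 + 1 = 94.

94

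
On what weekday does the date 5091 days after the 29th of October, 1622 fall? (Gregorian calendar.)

Oct 29, 1622 is a Saturday.
5091 mod 7 = 2, so 5091 days after a Saturday is Saturday + 2 = Monday.

Monday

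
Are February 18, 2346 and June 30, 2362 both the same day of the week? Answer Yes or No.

No

From Feb 18, 2346 to Jun 30, 2362 is 5976 days.
5976 mod 7 = 5, so they are different weekdays.
(Feb 18, 2346 is a Monday; Jun 30, 2362 is a Saturday.)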